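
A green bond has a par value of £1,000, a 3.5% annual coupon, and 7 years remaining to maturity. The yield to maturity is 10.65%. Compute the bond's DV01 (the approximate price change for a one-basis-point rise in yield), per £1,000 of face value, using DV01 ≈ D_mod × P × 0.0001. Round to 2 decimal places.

£0.37

Periodic yield y = 0.1065.
  t   CF        PV=CF/(1+0.1065)^t    t·PV
  1        35.00        31.6313        31.6313
  2        35.00        28.5868        57.1736
  3        35.00        25.8353        77.5060
  4        35.00        23.3487        93.3947
  5        35.00        21.1014       105.5069
  6        35.00        19.0704       114.4223
  7     1,035.00       509.6598     3,567.6189
  Σ                    659.2337     4,047.2537
P = 659.2337; D_Mac = 6.13933 yrs; D_mod = 5.54842 yrs.
DV01 ≈ 5.54842 × 659.2337 × 0.0001 = 0.365771.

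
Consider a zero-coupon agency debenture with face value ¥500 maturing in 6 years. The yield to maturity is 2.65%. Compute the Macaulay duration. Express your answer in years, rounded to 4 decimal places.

A zero-coupon bond has a single cash flow at maturity, so its Macaulay duration equals its maturity: 6 years.

6.0000 years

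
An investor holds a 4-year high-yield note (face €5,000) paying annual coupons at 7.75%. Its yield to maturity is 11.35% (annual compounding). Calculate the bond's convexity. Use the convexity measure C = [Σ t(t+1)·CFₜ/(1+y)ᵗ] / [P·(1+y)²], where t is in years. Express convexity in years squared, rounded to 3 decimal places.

13.793

With y = 0.1135:
  t   CF        PV=CF/(1+0.1135)^t    t·PV        t(t+1)·PV
  1       387.50       348.0018       348.0018         696.0036
  2       387.50       312.5297       625.0594       1,875.1781
  3       387.50       280.6733       842.0198       3,368.0791
  4     5,387.50     3,504.5027    14,018.0108      70,090.0538
  Σ                  4,445.7074    15,833.0917      76,029.3146
P = 4,445.7074.
Convexity = Σ t(t+1)·PV / [P·(1+y)²] = 76,029.3146 / (4,445.7074 × 1.239882) = 13.79303.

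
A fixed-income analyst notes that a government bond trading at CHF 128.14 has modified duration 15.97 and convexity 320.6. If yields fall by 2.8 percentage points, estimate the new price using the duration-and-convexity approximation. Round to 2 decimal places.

Duration effect: -D_mod·Δy = -15.97 × (-0.028) = +0.447160
Convexity effect: ½·C·(Δy)² = 0.5 × 320.6 × (-0.028)² = +0.1256752
ΔP/P ≈ +0.447160 + 0.1256752 = +0.5728352
New price ≈ 128.14 × (1 + 0.5728352) = 201.543102528.

CHF 201.54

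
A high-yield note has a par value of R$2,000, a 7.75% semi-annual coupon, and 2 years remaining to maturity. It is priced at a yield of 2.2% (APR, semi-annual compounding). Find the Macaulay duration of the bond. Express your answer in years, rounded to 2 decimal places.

1.90 years

Periodic yield y = 0.011. Discount each cash flow and weight by its period:
  t   CF        PV=CF/(1+0.011)^t    t·PV
  1        77.50        76.6568        76.6568
  2        77.50        75.8227       151.6455
  3        77.50        74.9978       224.9933
  4     2,077.50     1,988.5495     7,954.1981
  Σ                  2,216.0268     8,407.4935
Price P = Σ PV = 2,216.0268.
Macaulay duration = Σ(t·PV) / P = 8,407.4935 / 2,216.0268 = 3.79395 half-year periods.
In years: 3.79395 / 2 = 1.89697 years.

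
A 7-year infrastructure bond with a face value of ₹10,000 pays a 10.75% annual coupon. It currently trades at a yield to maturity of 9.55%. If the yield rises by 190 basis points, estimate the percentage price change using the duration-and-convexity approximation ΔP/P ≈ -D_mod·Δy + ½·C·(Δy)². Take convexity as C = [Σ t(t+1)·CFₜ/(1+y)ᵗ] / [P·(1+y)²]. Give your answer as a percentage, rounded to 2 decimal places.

With y = 0.0955:
  t   CF        PV=CF/(1+0.0955)^t    t·PV        t(t+1)·PV
  1     1,075.00       981.2871       981.2871       1,962.5742
  2     1,075.00       895.7436     1,791.4871       5,374.4614
  3     1,075.00       817.6573     2,452.9719       9,811.8876
  4     1,075.00       746.3782     2,985.5127      14,927.5637
  5     1,075.00       681.3128     3,406.5641      20,439.3843
  6     1,075.00       621.9195     3,731.5170      26,120.6189
  7    11,075.00     5,848.6692    40,940.6847     327,525.4776
  Σ                 10,592.9677    56,290.0246     406,161.9677
P = 10,592.9677; D_Mac = 5.31391 yrs; D_mod = 4.85067 yrs; C = 31.94897.
Duration effect: -4.85067 × (+0.019) = -0.092163
Convexity effect: 0.5 × 31.94897 × (0.019)² = +0.0057668
ΔP/P ≈ -0.092163 + 0.0057668 = -0.086396 = -8.6396%.

-8.64%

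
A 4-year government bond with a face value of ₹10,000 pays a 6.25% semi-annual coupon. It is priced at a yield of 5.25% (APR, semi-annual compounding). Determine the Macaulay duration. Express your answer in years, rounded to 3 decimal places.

3.609 years

Periodic yield y = 0.02625. Discount each cash flow and weight by its period:
  t   CF        PV=CF/(1+0.02625)^t    t·PV
  1       312.50       304.5067       304.5067
  2       312.50       296.7179       593.4357
  3       312.50       289.1282       867.3847
  4       312.50       281.7328     1,126.9310
  5       312.50       274.5264     1,372.6322
  6       312.50       267.5044     1,605.0267
  7       312.50       260.6621     1,824.6345
  8    10,312.50     8,381.8252    67,054.6018
  Σ                 10,356.6037    74,749.1532
Price P = Σ PV = 10,356.6037.
Macaulay duration = Σ(t·PV) / P = 74,749.1532 / 10,356.6037 = 7.21754 half-year periods.
In years: 7.21754 / 2 = 3.60877 years.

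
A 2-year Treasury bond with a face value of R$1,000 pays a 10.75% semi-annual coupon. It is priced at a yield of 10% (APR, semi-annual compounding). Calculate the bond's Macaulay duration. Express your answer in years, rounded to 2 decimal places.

1.85 years

Periodic yield y = 0.05. Discount each cash flow and weight by its period:
  t   CF        PV=CF/(1+0.05)^t    t·PV
  1        53.75        51.1905        51.1905
  2        53.75        48.7528        97.5057
  3        53.75        46.4313       139.2938
  4     1,053.75       866.9227     3,467.6909
  Σ                  1,013.2973     3,755.6809
Price P = Σ PV = 1,013.2973.
Macaulay duration = Σ(t·PV) / P = 3,755.6809 / 1,013.2973 = 3.70640 half-year periods.
In years: 3.70640 / 2 = 1.85320 years.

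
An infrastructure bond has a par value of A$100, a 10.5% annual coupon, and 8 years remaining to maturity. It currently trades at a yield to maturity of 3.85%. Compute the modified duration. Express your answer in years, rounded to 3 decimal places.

5.957 years

Periodic yield y = 0.0385. First find Macaulay duration:
  t   CF        PV=CF/(1+0.0385)^t    t·PV
  1        10.50        10.1107        10.1107
  2        10.50         9.7359        19.4718
  3        10.50         9.3750        28.1249
  4        10.50         9.0274        36.1097
  5        10.50         8.6927        43.4637
  6        10.50         8.3705        50.2229
  7        10.50         8.0602        56.4211
  8       110.50        81.6790       653.4318
  Σ                    145.0514       897.3566
P = 145.0514; Macaulay duration = 897.3566 / 145.0514 = 6.18647 years.
Modified duration = D_Mac / (1 + y) = 6.18647 / 1.0385 = 5.95712 years.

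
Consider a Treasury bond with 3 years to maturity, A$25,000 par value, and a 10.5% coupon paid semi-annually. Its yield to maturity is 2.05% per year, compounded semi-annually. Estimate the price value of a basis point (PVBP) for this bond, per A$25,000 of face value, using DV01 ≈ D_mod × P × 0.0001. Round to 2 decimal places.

A$8.29

Periodic yield y = 0.01025.
  t   CF        PV=CF/(1+0.01025)^t    t·PV
  1     1,312.50     1,299.1834     1,299.1834
  2     1,312.50     1,286.0019     2,572.0037
  3     1,312.50     1,272.9541     3,818.8622
  4     1,312.50     1,260.0387     5,040.1547
  5     1,312.50     1,247.2543     6,236.2716
  6    26,312.50    24,750.7839   148,504.7035
  Σ                 31,116.2162   167,471.1790
P = 31,116.2162; D_Mac = 5.38212 half-year periods = 2.69106 yrs; D_mod = 2.66376 yrs.
DV01 ≈ 2.66376 × 31,116.2162 × 0.0001 = 8.288601.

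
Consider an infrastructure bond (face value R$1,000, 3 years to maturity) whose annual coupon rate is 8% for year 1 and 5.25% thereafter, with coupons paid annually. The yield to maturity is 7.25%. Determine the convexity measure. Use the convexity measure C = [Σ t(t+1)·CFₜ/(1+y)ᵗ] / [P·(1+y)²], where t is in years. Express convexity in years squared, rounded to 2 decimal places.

9.52

With y = 0.0725:
  t   CF        PV=CF/(1+0.0725)^t    t·PV        t(t+1)·PV
  1        80.00        74.5921        74.5921         149.1841
  2        52.50        45.6420        91.2840         273.8520
  3     1,052.50       853.1594     2,559.4783      10,237.9133
  Σ                    973.3935     2,725.3544      10,660.9495
P = 973.3935.
Convexity = Σ t(t+1)·PV / [P·(1+y)²] = 10,660.9495 / (973.3935 × 1.150256) = 9.52166.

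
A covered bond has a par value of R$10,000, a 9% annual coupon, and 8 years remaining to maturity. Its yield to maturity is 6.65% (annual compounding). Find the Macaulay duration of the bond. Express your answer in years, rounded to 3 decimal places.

6.170 years

Periodic yield y = 0.0665. Discount each cash flow and weight by its year:
  t   CF        PV=CF/(1+0.0665)^t    t·PV
  1       900.00       843.8819       843.8819
  2       900.00       791.2629     1,582.5258
  3       900.00       741.9249     2,225.7746
  4       900.00       695.6633     2,782.6531
  5       900.00       652.2862     3,261.4312
  6       900.00       611.6139     3,669.6834
  7       900.00       573.4776     4,014.3435
  8    10,900.00     6,512.3783    52,099.0263
  Σ                 11,422.4889    70,479.3197
Price P = Σ PV = 11,422.4889.
Macaulay duration = Σ(t·PV) / P = 70,479.3197 / 11,422.4889 = 6.17022 years.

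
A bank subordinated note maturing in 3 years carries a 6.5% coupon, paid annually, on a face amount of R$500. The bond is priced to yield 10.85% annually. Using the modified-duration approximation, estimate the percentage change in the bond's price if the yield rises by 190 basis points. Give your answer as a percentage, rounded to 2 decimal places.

Periodic yield y = 0.1085. Modified duration first:
  t   CF        PV=CF/(1+0.1085)^t    t·PV
  1        32.50        29.3189        29.3189
  2        32.50        26.4492        52.8983
  3       532.50       390.9422     1,172.8265
  Σ                    446.7102     1,255.0437
P = 446.7102; D_Mac = 2.80953 yrs; D_mod = 2.80953/(1+0.1085) = 2.53453 yrs.
ΔP/P ≈ -D_mod · Δy = -2.53453 × (+0.019) = -0.048156 = -4.8156%.

-4.82%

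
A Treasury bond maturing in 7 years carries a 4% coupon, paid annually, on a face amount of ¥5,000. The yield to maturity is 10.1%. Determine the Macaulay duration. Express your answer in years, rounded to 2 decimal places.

Periodic yield y = 0.101. Discount each cash flow and weight by its year:
  t   CF        PV=CF/(1+0.101)^t    t·PV
  1       200.00       181.6530       181.6530
  2       200.00       164.9891       329.9783
  3       200.00       149.8539       449.5617
  4       200.00       136.1071       544.4283
  5       200.00       123.6213       618.1066
  6       200.00       112.2810       673.6857
  7     5,200.00     2,651.5029    18,560.5205
  Σ                  3,520.0084    21,357.9342
Price P = Σ PV = 3,520.0084.
Macaulay duration = Σ(t·PV) / P = 21,357.9342 / 3,520.0084 = 6.06758 years.

6.07 years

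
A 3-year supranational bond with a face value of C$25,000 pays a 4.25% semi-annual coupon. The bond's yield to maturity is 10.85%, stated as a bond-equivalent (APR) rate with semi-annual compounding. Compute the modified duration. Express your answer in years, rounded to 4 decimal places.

Periodic yield y = 0.05425. First find Macaulay duration:
  t   CF        PV=CF/(1+0.05425)^t    t·PV
  1       531.25       503.9127       503.9127
  2       531.25       477.9822       955.9644
  3       531.25       453.3860     1,360.1580
  4       531.25       430.0555     1,720.2220
  5       531.25       407.9255     2,039.6277
  6    25,531.25    18,595.6096   111,573.6576
  Σ                 20,868.8716   118,153.5425
P = 20,868.8716; Macaulay duration = 118,153.5425 / 20,868.8716 = 5.66171 half-year periods = 2.83086 years.
Modified duration = D_Mac / (1 + y) = 2.83086 / 1.05425 = 2.68518 years.

2.6852 years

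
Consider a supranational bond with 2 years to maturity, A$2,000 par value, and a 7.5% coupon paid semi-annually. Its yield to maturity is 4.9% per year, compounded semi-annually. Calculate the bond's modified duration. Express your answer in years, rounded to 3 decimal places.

1.852 years

Periodic yield y = 0.0245. First find Macaulay duration:
  t   CF        PV=CF/(1+0.0245)^t    t·PV
  1        75.00        73.2064        73.2064
  2        75.00        71.4558       142.9116
  3        75.00        69.7470       209.2409
  4     2,075.00     1,883.5201     7,534.0802
  Σ                  2,097.9293     7,959.4392
P = 2,097.9293; Macaulay duration = 7,959.4392 / 2,097.9293 = 3.79395 half-year periods = 1.89698 years.
Modified duration = D_Mac / (1 + y) = 1.89698 / 1.0245 = 1.85161 years.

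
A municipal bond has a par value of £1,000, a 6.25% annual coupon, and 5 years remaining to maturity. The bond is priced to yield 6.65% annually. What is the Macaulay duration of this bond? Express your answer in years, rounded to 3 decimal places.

4.440 years

Periodic yield y = 0.0665. Discount each cash flow and weight by its year:
  t   CF        PV=CF/(1+0.0665)^t    t·PV
  1        62.50        58.6029        58.6029
  2        62.50        54.9488       109.8976
  3        62.50        51.5226       154.5677
  4        62.50        48.3099       193.2398
  5     1,062.50       770.0601     3,850.3007
  Σ                    983.4444     4,366.6087
Price P = Σ PV = 983.4444.
Macaulay duration = Σ(t·PV) / P = 4,366.6087 / 983.4444 = 4.44012 years.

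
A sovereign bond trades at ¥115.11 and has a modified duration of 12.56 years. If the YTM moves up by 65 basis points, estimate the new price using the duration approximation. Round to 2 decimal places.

¥105.71

Duration approximation: ΔP/P ≈ -D_mod · Δy = -12.56 × (+0.0065) = -0.081640.
New price ≈ 115.11 × (1 - 0.081640) = 105.7124196.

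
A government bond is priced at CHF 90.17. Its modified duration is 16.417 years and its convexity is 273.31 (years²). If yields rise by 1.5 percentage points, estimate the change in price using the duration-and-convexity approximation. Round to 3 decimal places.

Duration effect: -D_mod·Δy = -16.417 × (+0.015) = -0.246255
Convexity effect: ½·C·(Δy)² = 0.5 × 273.31 × (0.015)² = +0.030747375
ΔP/P ≈ -0.246255 + 0.030747375 = -0.215507625
ΔP ≈ 90.17 × (-0.215507625) = -19.43232254625.

-CHF 19.432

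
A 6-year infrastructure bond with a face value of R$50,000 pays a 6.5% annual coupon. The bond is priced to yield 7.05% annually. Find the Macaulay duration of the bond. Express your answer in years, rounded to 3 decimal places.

Periodic yield y = 0.0705. Discount each cash flow and weight by its year:
  t   CF        PV=CF/(1+0.0705)^t    t·PV
  1     3,250.00     3,035.9645     3,035.9645
  2     3,250.00     2,836.0248     5,672.0495
  3     3,250.00     2,649.2525     7,947.7574
  4     3,250.00     2,474.7804     9,899.1218
  5     3,250.00     2,311.7986    11,558.9932
  6    53,250.00    35,383.4017   212,300.4099
  Σ                 48,691.2224   250,414.2962
Price P = Σ PV = 48,691.2224.
Macaulay duration = Σ(t·PV) / P = 250,414.2962 / 48,691.2224 = 5.14290 years.

5.143 years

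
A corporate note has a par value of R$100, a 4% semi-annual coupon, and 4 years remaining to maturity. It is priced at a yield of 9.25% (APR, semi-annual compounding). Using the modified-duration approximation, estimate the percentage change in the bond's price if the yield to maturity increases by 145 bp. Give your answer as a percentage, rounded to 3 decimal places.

Periodic yield y = 0.04625. Modified duration first:
  t   CF        PV=CF/(1+0.04625)^t    t·PV
  1         2.00         1.9116         1.9116
  2         2.00         1.8271         3.6542
  3         2.00         1.7463         5.2390
  4         2.00         1.6691         6.6765
  5         2.00         1.5953         7.9767
  6         2.00         1.5248         9.1489
  7         2.00         1.4574        10.2019
  8       102.00        71.0422       568.3376
  Σ                     82.7739       613.1463
P = 82.7739; D_Mac = 7.40748 half-year periods = 3.70374 yrs; D_mod = 3.70374/(1+0.04625) = 3.54002 yrs.
ΔP/P ≈ -D_mod · Δy = -3.54002 × (+0.0145) = -0.051330 = -5.1330%.

-5.133%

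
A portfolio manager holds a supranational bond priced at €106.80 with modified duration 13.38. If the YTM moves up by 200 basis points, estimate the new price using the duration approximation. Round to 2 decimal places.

Duration approximation: ΔP/P ≈ -D_mod · Δy = -13.38 × (+0.02) = -0.267600.
New price ≈ 106.80 × (1 - 0.267600) = 78.22032.

€78.22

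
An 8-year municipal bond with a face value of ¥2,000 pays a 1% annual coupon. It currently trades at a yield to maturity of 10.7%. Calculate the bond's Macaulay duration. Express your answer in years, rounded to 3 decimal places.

Periodic yield y = 0.107. Discount each cash flow and weight by its year:
  t   CF        PV=CF/(1+0.107)^t    t·PV
  1        20.00        18.0668        18.0668
  2        20.00        16.3205        32.6411
  3        20.00        14.7430        44.2291
  4        20.00        13.3180        53.2721
  5        20.00        12.0307        60.1536
  6        20.00        10.8679        65.2072
  7        20.00         9.8174        68.7218
  8     2,020.00       895.7161     7,165.7292
  Σ                    990.8806     7,508.0210
Price P = Σ PV = 990.8806.
Macaulay duration = Σ(t·PV) / P = 7,508.0210 / 990.8806 = 7.57712 years.

7.577 years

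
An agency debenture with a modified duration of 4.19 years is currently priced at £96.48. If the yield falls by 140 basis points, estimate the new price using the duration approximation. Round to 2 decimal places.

Duration approximation: ΔP/P ≈ -D_mod · Δy = -4.19 × (-0.014) = +0.058660.
New price ≈ 96.48 × (1 + 0.058660) = 102.1395168.

£102.14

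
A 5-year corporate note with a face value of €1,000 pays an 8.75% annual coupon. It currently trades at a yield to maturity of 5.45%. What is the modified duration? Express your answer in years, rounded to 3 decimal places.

4.087 years

Periodic yield y = 0.0545. First find Macaulay duration:
  t   CF        PV=CF/(1+0.0545)^t    t·PV
  1        87.50        82.9777        82.9777
  2        87.50        78.6892       157.3783
  3        87.50        74.6222       223.8667
  4        87.50        70.7655       283.0621
  5     1,087.50       834.0582     4,170.2909
  Σ                  1,141.1128     4,917.5757
P = 1,141.1128; Macaulay duration = 4,917.5757 / 1,141.1128 = 4.30946 years.
Modified duration = D_Mac / (1 + y) = 4.30946 / 1.0545 = 4.08673 years.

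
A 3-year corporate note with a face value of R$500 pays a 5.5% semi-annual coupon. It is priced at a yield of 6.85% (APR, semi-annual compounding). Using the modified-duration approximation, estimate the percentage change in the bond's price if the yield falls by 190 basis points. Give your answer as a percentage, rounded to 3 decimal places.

+5.148%

Periodic yield y = 0.03425. Modified duration first:
  t   CF        PV=CF/(1+0.03425)^t    t·PV
  1        13.75        13.2947        13.2947
  2        13.75        12.8544        25.7088
  3        13.75        12.4287        37.2861
  4        13.75        12.0171        48.0685
  5        13.75        11.6192        58.0958
  6       513.75       419.7577     2,518.5461
  Σ                    481.9717     2,701.0000
P = 481.9717; D_Mac = 5.60406 half-year periods = 2.80203 yrs; D_mod = 2.80203/(1+0.03425) = 2.70924 yrs.
ΔP/P ≈ -D_mod · Δy = -2.70924 × (-0.019) = +0.051476 = +5.1476%.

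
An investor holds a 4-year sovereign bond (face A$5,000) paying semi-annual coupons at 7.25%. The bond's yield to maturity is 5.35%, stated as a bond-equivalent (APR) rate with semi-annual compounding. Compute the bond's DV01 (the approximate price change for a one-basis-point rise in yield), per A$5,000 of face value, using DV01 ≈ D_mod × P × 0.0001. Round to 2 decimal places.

Periodic yield y = 0.02675.
  t   CF        PV=CF/(1+0.02675)^t    t·PV
  1       181.25       176.5279       176.5279
  2       181.25       171.9288       343.8576
  3       181.25       167.4495       502.3485
  4       181.25       163.0869       652.3477
  5       181.25       158.8380       794.1901
  6       181.25       154.6998       928.1988
  7       181.25       150.6694     1,054.6857
  8     5,181.25     4,194.8541    33,558.8324
  Σ                  5,338.0544    38,010.9888
P = 5,338.0544; D_Mac = 7.12076 half-year periods = 3.56038 yrs; D_mod = 3.46762 yrs.
DV01 ≈ 3.46762 × 5,338.0544 × 0.0001 = 1.851034.

A$1.85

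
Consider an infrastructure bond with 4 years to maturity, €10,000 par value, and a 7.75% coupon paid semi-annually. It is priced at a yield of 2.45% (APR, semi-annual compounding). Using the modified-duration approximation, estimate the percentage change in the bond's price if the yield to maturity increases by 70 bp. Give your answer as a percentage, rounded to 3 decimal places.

-2.465%

Periodic yield y = 0.01225. Modified duration first:
  t   CF        PV=CF/(1+0.01225)^t    t·PV
  1       387.50       382.8106       382.8106
  2       387.50       378.1779       756.3558
  3       387.50       373.6013     1,120.8038
  4       387.50       369.0800     1,476.3202
  5       387.50       364.6135     1,823.0676
  6       387.50       360.2011     2,161.2064
  7       387.50       355.8420     2,490.8940
  8    10,387.50     9,423.4245    75,387.3956
  Σ                 12,007.7508    85,598.8541
P = 12,007.7508; D_Mac = 7.12863 half-year periods = 3.56432 yrs; D_mod = 3.56432/(1+0.01225) = 3.52118 yrs.
ΔP/P ≈ -D_mod · Δy = -3.52118 × (+0.007) = -0.024648 = -2.4648%.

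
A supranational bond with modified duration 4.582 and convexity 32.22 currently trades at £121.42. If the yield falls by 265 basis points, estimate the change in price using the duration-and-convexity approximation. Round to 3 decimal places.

+£16.117

Duration effect: -D_mod·Δy = -4.582 × (-0.0265) = +0.121423
Convexity effect: ½·C·(Δy)² = 0.5 × 32.22 × (-0.0265)² = +0.0113132475
ΔP/P ≈ +0.121423 + 0.0113132475 = +0.1327362475
ΔP ≈ 121.42 × (+0.1327362475) = +16.11683517145.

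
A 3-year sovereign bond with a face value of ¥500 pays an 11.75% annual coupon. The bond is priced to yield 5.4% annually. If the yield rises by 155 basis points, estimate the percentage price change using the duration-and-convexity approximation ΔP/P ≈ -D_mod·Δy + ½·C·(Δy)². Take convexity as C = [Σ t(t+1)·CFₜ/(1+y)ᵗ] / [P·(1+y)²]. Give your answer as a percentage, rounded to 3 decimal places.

With y = 0.054:
  t   CF        PV=CF/(1+0.054)^t    t·PV        t(t+1)·PV
  1        58.75        55.7400        55.7400         111.4801
  2        58.75        52.8843       105.7686         317.3057
  3       558.75       477.1948     1,431.5844       5,726.3376
  Σ                    585.8191     1,593.0930       6,155.1234
P = 585.8191; D_Mac = 2.71943 yrs; D_mod = 2.58010 yrs; C = 9.45784.
Duration effect: -2.58010 × (+0.0155) = -0.039992
Convexity effect: 0.5 × 9.45784 × (0.0155)² = +0.0011361
ΔP/P ≈ -0.039992 + 0.0011361 = -0.038855 = -3.8855%.

-3.886%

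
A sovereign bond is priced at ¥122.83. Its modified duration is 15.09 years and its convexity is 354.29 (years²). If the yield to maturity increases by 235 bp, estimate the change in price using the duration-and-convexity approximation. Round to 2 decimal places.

-¥31.54

Duration effect: -D_mod·Δy = -15.09 × (+0.0235) = -0.354615
Convexity effect: ½·C·(Δy)² = 0.5 × 354.29 × (0.0235)² = +0.09782832625
ΔP/P ≈ -0.354615 + 0.09782832625 = -0.25678667375
ΔP ≈ 122.83 × (-0.25678667375) = -31.5411071367125.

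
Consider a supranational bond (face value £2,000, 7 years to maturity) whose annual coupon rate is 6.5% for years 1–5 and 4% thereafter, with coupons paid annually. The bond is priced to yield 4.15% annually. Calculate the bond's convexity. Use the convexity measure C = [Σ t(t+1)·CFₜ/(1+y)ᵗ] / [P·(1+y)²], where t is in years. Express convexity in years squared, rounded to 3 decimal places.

40.997

With y = 0.0415:
  t   CF        PV=CF/(1+0.0415)^t    t·PV        t(t+1)·PV
  1       130.00       124.8200       124.8200         249.6399
  2       130.00       119.8463       239.6927         719.0781
  3       130.00       115.0709       345.2127       1,380.8509
  4       130.00       110.4857       441.9430       2,209.7149
  5       130.00       106.0833       530.4165       3,182.4987
  6        80.00        62.6808       376.0846       2,632.5925
  7     2,080.00     1,564.7624    10,953.3371      87,626.6971
  Σ                  2,203.7495    13,011.5066      98,001.0720
P = 2,203.7495.
Convexity = Σ t(t+1)·PV / [P·(1+y)²] = 98,001.0720 / (2,203.7495 × 1.084722) = 40.99681.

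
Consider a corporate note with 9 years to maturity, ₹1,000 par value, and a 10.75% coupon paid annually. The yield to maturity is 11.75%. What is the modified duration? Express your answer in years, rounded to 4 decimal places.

Periodic yield y = 0.1175. First find Macaulay duration:
  t   CF        PV=CF/(1+0.1175)^t    t·PV
  1       107.50        96.1969        96.1969
  2       107.50        86.0822       172.1644
  3       107.50        77.0311       231.0932
  4       107.50        68.9316       275.7264
  5       107.50        61.6838       308.4188
  6       107.50        55.1980       331.1879
  7       107.50        49.3942       345.7592
  8       107.50        44.2006       353.6048
  9     1,107.50       407.4891     3,667.4015
  Σ                    946.2073     5,781.5531
P = 946.2073; Macaulay duration = 5,781.5531 / 946.2073 = 6.11024 years.
Modified duration = D_Mac / (1 + y) = 6.11024 / 1.1175 = 5.46778 years.

5.4678 years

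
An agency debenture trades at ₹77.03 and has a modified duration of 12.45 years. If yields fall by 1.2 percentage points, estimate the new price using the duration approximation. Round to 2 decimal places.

Duration approximation: ΔP/P ≈ -D_mod · Δy = -12.45 × (-0.012) = +0.149400.
New price ≈ 77.03 × (1 + 0.149400) = 88.538282.

₹88.54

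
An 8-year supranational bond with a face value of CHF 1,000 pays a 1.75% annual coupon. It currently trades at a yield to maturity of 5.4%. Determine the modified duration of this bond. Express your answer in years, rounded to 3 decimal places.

7.071 years

Periodic yield y = 0.054. First find Macaulay duration:
  t   CF        PV=CF/(1+0.054)^t    t·PV
  1        17.50        16.6034        16.6034
  2        17.50        15.7528        31.5055
  3        17.50        14.9457        44.8371
  4        17.50        14.1800        56.7199
  5        17.50        13.4535        67.2675
  6        17.50        12.7642        76.5853
  7        17.50        12.1103        84.7719
  8     1,017.50       668.0509     5,344.4069
  Σ                    767.8607     5,722.6976
P = 767.8607; Macaulay duration = 5,722.6976 / 767.8607 = 7.45278 years.
Modified duration = D_Mac / (1 + y) = 7.45278 / 1.054 = 7.07095 years.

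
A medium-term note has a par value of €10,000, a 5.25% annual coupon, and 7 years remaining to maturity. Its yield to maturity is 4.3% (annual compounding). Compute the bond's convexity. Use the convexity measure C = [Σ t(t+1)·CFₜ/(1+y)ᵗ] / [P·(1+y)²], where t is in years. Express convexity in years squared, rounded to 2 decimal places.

42.39

With y = 0.043:
  t   CF        PV=CF/(1+0.043)^t    t·PV        t(t+1)·PV
  1       525.00       503.3557       503.3557       1,006.7114
  2       525.00       482.6037       965.2075       2,895.6225
  3       525.00       462.7073     1,388.1220       5,552.4879
  4       525.00       443.6312     1,774.5248       8,872.6238
  5       525.00       425.3415     2,126.7075      12,760.2451
  6       525.00       407.8059     2,446.8351      17,127.8458
  7    10,525.00     7,838.4816    54,869.3715     438,954.9719
  Σ                 10,563.9270    64,074.1240     487,170.5083
P = 10,563.9270.
Convexity = Σ t(t+1)·PV / [P·(1+y)²] = 487,170.5083 / (10,563.9270 × 1.087849) = 42.39230.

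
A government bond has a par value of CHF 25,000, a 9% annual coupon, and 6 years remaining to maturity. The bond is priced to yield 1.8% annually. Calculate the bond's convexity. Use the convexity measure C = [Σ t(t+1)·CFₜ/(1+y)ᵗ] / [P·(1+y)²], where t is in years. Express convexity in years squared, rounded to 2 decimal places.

32.26

With y = 0.018:
  t   CF        PV=CF/(1+0.018)^t    t·PV        t(t+1)·PV
  1     2,250.00     2,210.2161     2,210.2161       4,420.4322
  2     2,250.00     2,171.1357     4,342.2713      13,026.8140
  3     2,250.00     2,132.7462     6,398.2387      25,592.9548
  4     2,250.00     2,095.0356     8,380.1424      41,900.7119
  5     2,250.00     2,057.9917    10,289.9587      61,739.7523
  6    27,250.00    24,483.8572   146,903.1435   1,028,322.0042
  Σ                 35,150.9826   178,523.9707   1,175,002.6695
P = 35,150.9826.
Convexity = Σ t(t+1)·PV / [P·(1+y)²] = 1,175,002.6695 / (35,150.9826 × 1.036324) = 32.25565.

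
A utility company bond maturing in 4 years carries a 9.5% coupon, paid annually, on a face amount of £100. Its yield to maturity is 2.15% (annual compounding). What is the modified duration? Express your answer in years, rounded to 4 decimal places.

Periodic yield y = 0.0215. First find Macaulay duration:
  t   CF        PV=CF/(1+0.0215)^t    t·PV
  1         9.50         9.3000         9.3000
  2         9.50         9.1043        18.2086
  3         9.50         8.9127        26.7381
  4       109.50       100.5682       402.2728
  Σ                    127.8852       456.5195
P = 127.8852; Macaulay duration = 456.5195 / 127.8852 = 3.56976 years.
Modified duration = D_Mac / (1 + y) = 3.56976 / 1.0215 = 3.49462 years.

3.4946 years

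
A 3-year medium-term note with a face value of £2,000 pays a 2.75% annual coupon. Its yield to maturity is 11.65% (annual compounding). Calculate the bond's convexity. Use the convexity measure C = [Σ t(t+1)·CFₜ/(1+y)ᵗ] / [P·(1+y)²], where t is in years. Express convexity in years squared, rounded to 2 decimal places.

9.24

With y = 0.1165:
  t   CF        PV=CF/(1+0.1165)^t    t·PV        t(t+1)·PV
  1        55.00        49.2611        49.2611          98.5222
  2        55.00        44.1210        88.2420         264.7259
  3     2,055.00     1,476.5075     4,429.5224      17,718.0895
  Σ                  1,569.8895     4,567.0254      18,081.3376
P = 1,569.8895.
Convexity = Σ t(t+1)·PV / [P·(1+y)²] = 18,081.3376 / (1,569.8895 × 1.246572) = 9.23941.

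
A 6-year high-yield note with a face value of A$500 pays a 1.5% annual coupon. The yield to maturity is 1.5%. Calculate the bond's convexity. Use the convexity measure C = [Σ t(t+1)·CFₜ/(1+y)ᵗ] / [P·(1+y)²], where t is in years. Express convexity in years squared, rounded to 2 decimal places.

38.80

With y = 0.015:
  t   CF        PV=CF/(1+0.015)^t    t·PV        t(t+1)·PV
  1         7.50         7.3892         7.3892          14.7783
  2         7.50         7.2800        14.5599          43.6798
  3         7.50         7.1724        21.5171          86.0685
  4         7.50         7.0664        28.2655         141.3276
  5         7.50         6.9620        34.8098         208.8586
  6       507.50       464.1302     2,784.7810      19,493.4668
  Σ                    500.0000     2,891.3225      19,988.1797
P = 500.0000.
Convexity = Σ t(t+1)·PV / [P·(1+y)²] = 19,988.1797 / (500.0000 × 1.030225) = 38.80352.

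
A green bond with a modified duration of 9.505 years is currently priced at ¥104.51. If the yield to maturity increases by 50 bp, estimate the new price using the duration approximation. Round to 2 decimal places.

¥99.54

Duration approximation: ΔP/P ≈ -D_mod · Δy = -9.505 × (+0.005) = -0.047525.
New price ≈ 104.51 × (1 - 0.047525) = 99.54316225.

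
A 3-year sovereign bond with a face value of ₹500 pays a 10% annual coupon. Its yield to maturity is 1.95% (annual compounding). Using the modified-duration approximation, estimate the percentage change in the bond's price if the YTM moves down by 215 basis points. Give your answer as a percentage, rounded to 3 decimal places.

+5.826%

Periodic yield y = 0.0195. Modified duration first:
  t   CF        PV=CF/(1+0.0195)^t    t·PV
  1        50.00        49.0436        49.0436
  2        50.00        48.1056        96.2112
  3       550.00       519.0402     1,557.1206
  Σ                    616.1894     1,702.3754
P = 616.1894; D_Mac = 2.76275 yrs; D_mod = 2.76275/(1+0.0195) = 2.70990 yrs.
ΔP/P ≈ -D_mod · Δy = -2.70990 × (-0.0215) = +0.058263 = +5.8263%.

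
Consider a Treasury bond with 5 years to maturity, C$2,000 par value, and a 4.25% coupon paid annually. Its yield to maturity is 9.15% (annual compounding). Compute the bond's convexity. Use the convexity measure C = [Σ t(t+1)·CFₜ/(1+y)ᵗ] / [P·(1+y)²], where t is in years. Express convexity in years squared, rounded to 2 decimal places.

22.24

With y = 0.0915:
  t   CF        PV=CF/(1+0.0915)^t    t·PV        t(t+1)·PV
  1        85.00        77.8745        77.8745         155.7490
  2        85.00        71.3463       142.6926         428.0778
  3        85.00        65.3654       196.0961         784.3844
  4        85.00        59.8858       239.5433       1,197.7163
  5     2,085.00     1,345.8212     6,729.1059      40,374.6354
  Σ                  1,620.2931     7,385.3123      42,940.5629
P = 1,620.2931.
Convexity = Σ t(t+1)·PV / [P·(1+y)²] = 42,940.5629 / (1,620.2931 × 1.191372) = 22.24471.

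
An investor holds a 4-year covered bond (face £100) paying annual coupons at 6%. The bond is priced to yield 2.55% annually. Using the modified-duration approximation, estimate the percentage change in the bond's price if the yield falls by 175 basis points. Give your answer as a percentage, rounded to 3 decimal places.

Periodic yield y = 0.0255. Modified duration first:
  t   CF        PV=CF/(1+0.0255)^t    t·PV
  1         6.00         5.8508         5.8508
  2         6.00         5.7053        11.4106
  3         6.00         5.5635        16.6904
  4       106.00        95.8436       383.3745
  Σ                    112.9632       417.3263
P = 112.9632; D_Mac = 3.69436 yrs; D_mod = 3.69436/(1+0.0255) = 3.60249 yrs.
ΔP/P ≈ -D_mod · Δy = -3.60249 × (-0.0175) = +0.063044 = +6.3044%.

+6.304%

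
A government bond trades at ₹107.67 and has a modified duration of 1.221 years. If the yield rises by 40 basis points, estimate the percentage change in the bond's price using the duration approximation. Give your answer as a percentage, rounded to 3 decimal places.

-0.488%

Duration approximation: ΔP/P ≈ -D_mod · Δy = -1.221 × (+0.004) = -0.004884.
As a percentage: -0.4884%.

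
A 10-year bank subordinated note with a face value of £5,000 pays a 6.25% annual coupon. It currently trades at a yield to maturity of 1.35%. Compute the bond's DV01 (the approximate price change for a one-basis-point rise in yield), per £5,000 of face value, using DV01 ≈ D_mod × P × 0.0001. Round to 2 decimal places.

Periodic yield y = 0.0135.
  t   CF        PV=CF/(1+0.0135)^t    t·PV
  1       312.50       308.3374       308.3374
  2       312.50       304.2303       608.4607
  3       312.50       300.1779       900.5338
  4       312.50       296.1795     1,184.7180
  5       312.50       292.2343     1,461.1717
  6       312.50       288.3417     1,730.0504
  7       312.50       284.5010     1,991.5068
  8       312.50       280.7114     2,245.6909
  9       312.50       276.9722     2,492.7502
  10    5,312.50     4,645.8097    46,458.0966
  Σ                  7,277.4955    59,381.3166
P = 7,277.4955; D_Mac = 8.15958 yrs; D_mod = 8.05089 yrs.
DV01 ≈ 8.05089 × 7,277.4955 × 0.0001 = 5.859035.

£5.86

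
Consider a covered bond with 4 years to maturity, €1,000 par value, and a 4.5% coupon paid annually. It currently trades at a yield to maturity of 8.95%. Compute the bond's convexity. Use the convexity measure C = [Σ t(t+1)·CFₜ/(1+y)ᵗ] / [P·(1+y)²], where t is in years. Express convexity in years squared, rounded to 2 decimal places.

With y = 0.0895:
  t   CF        PV=CF/(1+0.0895)^t    t·PV        t(t+1)·PV
  1        45.00        41.3034        41.3034          82.6067
  2        45.00        37.9104        75.8207         227.4622
  3        45.00        34.7961       104.3884         417.5534
  4     1,045.00       741.6643     2,966.6570      14,833.2852
  Σ                    855.6741     3,188.1695      15,560.9076
P = 855.6741.
Convexity = Σ t(t+1)·PV / [P·(1+y)²] = 15,560.9076 / (855.6741 × 1.187010) = 15.32047.

15.32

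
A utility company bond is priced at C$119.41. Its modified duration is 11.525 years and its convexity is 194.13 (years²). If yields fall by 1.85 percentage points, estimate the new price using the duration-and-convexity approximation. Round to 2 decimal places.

Duration effect: -D_mod·Δy = -11.525 × (-0.0185) = +0.2132125
Convexity effect: ½·C·(Δy)² = 0.5 × 194.13 × (-0.0185)² = +0.03322049625
ΔP/P ≈ +0.2132125 + 0.03322049625 = +0.24643299625
New price ≈ 119.41 × (1 + 0.24643299625) = 148.8365640822125.

C$148.84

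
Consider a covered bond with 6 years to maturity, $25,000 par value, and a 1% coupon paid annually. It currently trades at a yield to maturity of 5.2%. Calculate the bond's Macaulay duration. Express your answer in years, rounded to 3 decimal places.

Periodic yield y = 0.052. Discount each cash flow and weight by its year:
  t   CF        PV=CF/(1+0.052)^t    t·PV
  1       250.00       237.6426       237.6426
  2       250.00       225.8960       451.7920
  3       250.00       214.7300       644.1901
  4       250.00       204.1160       816.4640
  5       250.00       194.0266       970.1331
  6    25,250.00    18,628.0306   111,768.1838
  Σ                 19,704.4419   114,888.4056
Price P = Σ PV = 19,704.4419.
Macaulay duration = Σ(t·PV) / P = 114,888.4056 / 19,704.4419 = 5.83058 years.

5.831 years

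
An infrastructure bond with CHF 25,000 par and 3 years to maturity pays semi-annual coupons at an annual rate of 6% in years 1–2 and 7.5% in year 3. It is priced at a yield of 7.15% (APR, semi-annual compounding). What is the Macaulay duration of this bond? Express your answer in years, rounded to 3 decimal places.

2.785 years

Periodic yield y = 0.03575. Discount each cash flow and weight by its period:
  t   CF        PV=CF/(1+0.03575)^t    t·PV
  1       750.00       724.1130       724.1130
  2       750.00       699.1194     1,398.2389
  3       750.00       674.9886     2,024.9658
  4       750.00       651.6907     2,606.7626
  5       937.50       786.4961     3,932.4804
  6    25,937.50    21,008.6653   126,051.9918
  Σ                 24,545.0731   136,738.5525
Price P = Σ PV = 24,545.0731.
Macaulay duration = Σ(t·PV) / P = 136,738.5525 / 24,545.0731 = 5.57092 half-year periods.
In years: 5.57092 / 2 = 2.78546 years.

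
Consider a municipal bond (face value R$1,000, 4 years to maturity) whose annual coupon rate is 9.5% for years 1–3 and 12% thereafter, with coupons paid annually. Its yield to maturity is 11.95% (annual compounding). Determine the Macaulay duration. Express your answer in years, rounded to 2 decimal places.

3.50 years

Periodic yield y = 0.1195. Discount each cash flow and weight by its year:
  t   CF        PV=CF/(1+0.1195)^t    t·PV
  1        95.00        84.8593        84.8593
  2        95.00        75.8011       151.6022
  3        95.00        67.7098       203.1293
  4     1,120.00       713.0527     2,852.2108
  Σ                    941.4229     3,291.8016
Price P = Σ PV = 941.4229.
Macaulay duration = Σ(t·PV) / P = 3,291.8016 / 941.4229 = 3.49662 years.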